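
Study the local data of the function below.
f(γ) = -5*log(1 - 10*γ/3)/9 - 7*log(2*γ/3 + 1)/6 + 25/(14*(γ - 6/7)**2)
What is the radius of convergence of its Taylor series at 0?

The radius of convergence is 3/10.

Denominator factor (γ - 6/7)^2: pole of order 2 at 6/7, modulus 6/7.
Branch term (-5/9)*log(1 - γ/(3/10)): its argument vanishes at γ = 3/10, a logarithmic branch point, modulus 3/10.
Branch term (-7/6)*log(1 - γ/(-3/2)): its argument vanishes at γ = -3/2, a logarithmic branch point, modulus 3/2.
The radius of convergence is the smallest modulus among the singular points: 3/10.


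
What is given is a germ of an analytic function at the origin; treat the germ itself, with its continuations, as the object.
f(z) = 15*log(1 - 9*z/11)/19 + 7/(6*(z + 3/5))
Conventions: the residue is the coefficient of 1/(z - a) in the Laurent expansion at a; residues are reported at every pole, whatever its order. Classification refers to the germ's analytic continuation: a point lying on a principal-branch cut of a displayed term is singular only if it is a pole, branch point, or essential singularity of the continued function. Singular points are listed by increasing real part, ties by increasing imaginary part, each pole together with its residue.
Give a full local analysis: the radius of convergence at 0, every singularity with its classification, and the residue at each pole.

Denominator factor (z + 3/5): pole of order 1 at -3/5, modulus 3/5.
Branch term (15/19)*log(1 - z/(11/9)): its argument vanishes at z = 11/9, a logarithmic branch point, modulus 11/9.
The radius of convergence is the smallest modulus among the singular points: 3/5.
The branch term is analytic at -3/5 and contributes nothing to the residue; only the rational part matters.
At the order-1 pole -3/5 set g(z) = (z - (-3/5))*(rational part) = 7/6.
Simple pole: residue = g(a) at a = -3/5, which is 7/6.
List the singular points by increasing real part (a conjugate pair: the negative imaginary part first).

Radius of convergence at 0: 3/5.
At -3/5: a pole of order 1; residue 7/6.
At 11/9: a logarithmic branch point.


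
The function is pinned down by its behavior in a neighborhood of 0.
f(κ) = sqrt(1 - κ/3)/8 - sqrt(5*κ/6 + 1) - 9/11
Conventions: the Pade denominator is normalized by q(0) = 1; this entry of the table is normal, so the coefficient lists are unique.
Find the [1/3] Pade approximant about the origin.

Taylor coefficients needed (expand at 0): a_0 = -149/88, a_1 = -7/16, a_2 = 49/576, a_3 = -7/192, a_4 = 3115/165888.
Write the denominator as Q(κ) = 1 + q1*κ + q2*κ^2 + q3*κ^3. Requiring Q*f - P = O(κ^5) with deg P <= 1 kills the coefficients of κ^2..κ^4 in Q*f:
  κ^2: a_2 + q1*a_1 + q2*a_0 = 0, i.e. 49/576 + (-7/16)*q1 + (-149/88)*q2 = 0.
  κ^3: a_3 + q1*a_2 + q2*a_1 + q3*a_0 = 0, i.e. -7/192 + (49/576)*q1 + (-7/16)*q2 + (-149/88)*q3 = 0.
  κ^4: a_4 + q1*a_3 + q2*a_2 + q3*a_1 = 0, i.e. 3115/165888 + (-7/192)*q1 + (49/576)*q2 + (-7/16)*q3 = 0.
Solving this linear system: q1 = 4014541/11535840, q2 = -101717/2563520, q3 = 5153533/830580480.
The numerator is Q*f truncated at degree 1: P0 = a_0 = -149/88; P1 = a_1 + q1*a_0 = -1042296449/1015153920.

The Pade approximant has numerator coefficients [-149/88, -1042296449/1015153920]; denominator coefficients [1, 4014541/11535840, -101717/2563520, 5153533/830580480].


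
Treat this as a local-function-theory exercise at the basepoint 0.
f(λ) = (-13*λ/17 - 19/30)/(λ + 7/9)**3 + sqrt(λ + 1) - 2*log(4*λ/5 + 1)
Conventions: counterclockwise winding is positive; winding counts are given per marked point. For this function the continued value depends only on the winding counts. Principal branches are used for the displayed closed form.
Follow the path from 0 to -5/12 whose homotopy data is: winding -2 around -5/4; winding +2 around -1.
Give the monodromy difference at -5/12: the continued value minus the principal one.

Continued minus principal equals (8)*pi*i.

The rational part is single-valued and drops out of the difference; each branch term changes only by its own monodromy.
(-2)*log(1 - λ/(-5/4)): each positive loop around -5/4 adds 2*pi*i to the log, so winding -2 contributes (-2)*(-2)*2*pi*i = (8)*pi*i.
(1)*sqrt(1 - λ/(-1)): winding +2 is even, the square root returns to the same sheet, contribution 0.
Summing the contributions at λ = -5/12 gives (8)*pi*i.


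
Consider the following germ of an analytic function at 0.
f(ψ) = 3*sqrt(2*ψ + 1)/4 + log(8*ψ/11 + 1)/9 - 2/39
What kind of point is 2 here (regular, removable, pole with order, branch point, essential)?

There is no denominator, hence no pole anywhere.
Branch term log(1 - ψ/(-11/8)): argument at 2 is 27/11, nonzero, so 2 is not its branch point (a point on a principal cut is still regular for the continued germ).
Branch term sqrt(1 - ψ/(-1/2)): argument at 2 is 5, nonzero, so 2 is not its branch point (a point on a principal cut is still regular for the continued germ).
So the germ continues analytically to 2.

The point is a regular point.


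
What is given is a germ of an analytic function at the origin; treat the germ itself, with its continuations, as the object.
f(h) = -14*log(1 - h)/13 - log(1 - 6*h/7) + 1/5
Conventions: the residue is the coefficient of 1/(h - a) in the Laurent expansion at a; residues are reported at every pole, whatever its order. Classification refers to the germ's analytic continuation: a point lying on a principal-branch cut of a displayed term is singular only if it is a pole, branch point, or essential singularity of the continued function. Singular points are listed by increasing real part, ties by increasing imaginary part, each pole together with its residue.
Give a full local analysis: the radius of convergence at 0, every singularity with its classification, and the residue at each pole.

Radius of convergence at 0: 1.
At 1: a logarithmic branch point.
At 7/6: a logarithmic branch point.

Branch term (-1)*log(1 - h/(7/6)): its argument vanishes at h = 7/6, a logarithmic branch point, modulus 7/6.
Branch term (-14/13)*log(1 - h/(1)): its argument vanishes at h = 1, a logarithmic branch point, modulus 1.
The radius of convergence is the smallest modulus among the singular points: 1.
List the singular points by increasing real part (a conjugate pair: the negative imaginary part first).


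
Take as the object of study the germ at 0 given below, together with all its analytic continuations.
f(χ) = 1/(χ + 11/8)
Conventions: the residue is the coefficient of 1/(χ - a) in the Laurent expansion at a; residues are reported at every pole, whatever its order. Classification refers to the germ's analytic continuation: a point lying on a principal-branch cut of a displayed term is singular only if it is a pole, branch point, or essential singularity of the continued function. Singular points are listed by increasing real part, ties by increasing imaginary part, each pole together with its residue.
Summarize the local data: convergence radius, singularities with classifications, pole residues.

Denominator factor (χ + 11/8): pole of order 1 at -11/8, modulus 11/8.
The radius of convergence is the smallest modulus among the singular points: 11/8.
At the order-1 pole -11/8 set g(χ) = (χ - (-11/8))*f(χ) = 1.
Simple pole: residue = g(a) at a = -11/8, which is 1.

Radius of convergence at 0: 11/8.
At -11/8: a pole of order 1; residue 1.


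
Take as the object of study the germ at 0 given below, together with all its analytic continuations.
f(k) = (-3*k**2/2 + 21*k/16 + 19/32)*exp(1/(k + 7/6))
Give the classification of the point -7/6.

The point is an essential singularity.

The exponent 1/(k - (-7/6)) has a pole at -7/6, so exp(1/(k - (-7/6))) takes every nonzero value near it: an essential singularity (not a pole of any order).


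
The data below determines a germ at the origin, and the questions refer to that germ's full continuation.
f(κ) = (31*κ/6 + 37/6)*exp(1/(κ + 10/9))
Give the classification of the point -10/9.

The exponent 1/(κ - (-10/9)) has a pole at -10/9, so exp(1/(κ - (-10/9))) takes every nonzero value near it: an essential singularity (not a pole of any order).

The point is an essential singularity.


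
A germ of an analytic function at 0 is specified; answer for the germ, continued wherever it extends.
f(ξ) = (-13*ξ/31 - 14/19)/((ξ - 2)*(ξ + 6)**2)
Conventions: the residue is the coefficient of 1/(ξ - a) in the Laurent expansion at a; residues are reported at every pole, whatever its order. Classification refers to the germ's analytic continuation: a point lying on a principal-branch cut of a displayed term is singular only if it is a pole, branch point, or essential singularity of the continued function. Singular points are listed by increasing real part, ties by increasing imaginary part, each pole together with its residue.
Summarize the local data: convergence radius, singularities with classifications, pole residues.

Denominator factor (ξ - 2): pole of order 1 at 2, modulus 2.
Denominator factor (ξ + 6)^2: pole of order 2 at -6, modulus 6.
The radius of convergence is the smallest modulus among the singular points: 2.
At the order-2 pole -6 set g(ξ) = (ξ - (-6))^2*f(ξ) = (-13*ξ/31 - 14/19)/(ξ - 2).
Order-2 pole: residue = g'(a); g'(-6) = 29/1178, so the residue is 29/1178.
At the order-1 pole 2 set g(ξ) = (ξ - (2))*f(ξ) = (-13*ξ/31 - 14/19)/(ξ + 6)**2.
Simple pole: residue = g(a) at a = 2, which is -29/1178.
List the singular points by increasing real part (a conjugate pair: the negative imaginary part first).

Radius of convergence at 0: 2.
At -6: a pole of order 2; residue 29/1178.
At 2: a pole of order 1; residue -29/1178.


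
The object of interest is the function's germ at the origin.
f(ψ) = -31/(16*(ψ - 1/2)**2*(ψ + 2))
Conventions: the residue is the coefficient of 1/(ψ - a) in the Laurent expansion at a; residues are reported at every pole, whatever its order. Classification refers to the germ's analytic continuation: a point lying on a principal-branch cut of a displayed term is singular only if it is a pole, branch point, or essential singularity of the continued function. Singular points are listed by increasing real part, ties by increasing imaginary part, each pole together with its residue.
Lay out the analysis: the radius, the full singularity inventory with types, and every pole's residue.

Denominator factor (ψ - 1/2)^2: pole of order 2 at 1/2, modulus 1/2.
Denominator factor (ψ + 2): pole of order 1 at -2, modulus 2.
The radius of convergence is the smallest modulus among the singular points: 1/2.
At the order-1 pole -2 set g(ψ) = (ψ - (-2))*f(ψ) = -31/(16*(ψ - 1/2)**2).
Simple pole: residue = g(a) at a = -2, which is -31/100.
At the order-2 pole 1/2 set g(ψ) = (ψ - (1/2))^2*f(ψ) = -31/(16*(ψ + 2)).
Order-2 pole: residue = g'(a); g'(1/2) = 31/100, so the residue is 31/100.
List the singular points by increasing real part (a conjugate pair: the negative imaginary part first).

Radius of convergence at 0: 1/2.
At -2: a pole of order 1; residue -31/100.
At 1/2: a pole of order 2; residue 31/100.


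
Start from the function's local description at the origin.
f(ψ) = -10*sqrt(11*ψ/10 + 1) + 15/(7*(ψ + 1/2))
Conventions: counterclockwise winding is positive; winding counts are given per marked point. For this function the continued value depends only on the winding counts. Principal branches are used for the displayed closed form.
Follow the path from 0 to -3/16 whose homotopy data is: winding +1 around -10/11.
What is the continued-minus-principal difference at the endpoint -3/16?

The rational part is single-valued and drops out of the difference; each branch term changes only by its own monodromy.
(-10)*sqrt(1 - ψ/(-10/11)): winding +1 is odd, the square root flips sign, contributing -2*(-10)*sqrt(1 - (-3/16)/(-10/11)) = -2*(-10)*sqrt(127/160) = (1/2)*sqrt(1270).
Summing the contributions at ψ = -3/16 gives (1/2)*sqrt(1270).

Continued minus principal equals (1/2)*sqrt(1270).


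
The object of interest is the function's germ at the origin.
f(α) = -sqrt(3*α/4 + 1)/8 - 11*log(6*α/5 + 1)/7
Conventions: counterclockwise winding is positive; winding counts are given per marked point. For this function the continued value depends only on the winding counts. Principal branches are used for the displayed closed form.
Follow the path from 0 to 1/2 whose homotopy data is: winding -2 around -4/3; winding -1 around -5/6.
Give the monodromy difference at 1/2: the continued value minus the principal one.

Continued minus principal equals (22/7)*pi*i.

The rational part is single-valued and drops out of the difference; each branch term changes only by its own monodromy.
(-1/8)*sqrt(1 - α/(-4/3)): winding -2 is even, the square root returns to the same sheet, contribution 0.
(-11/7)*log(1 - α/(-5/6)): each positive loop around -5/6 adds 2*pi*i to the log, so winding -1 contributes (-11/7)*(-1)*2*pi*i = (22/7)*pi*i.
Summing the contributions at α = 1/2 gives (22/7)*pi*i.


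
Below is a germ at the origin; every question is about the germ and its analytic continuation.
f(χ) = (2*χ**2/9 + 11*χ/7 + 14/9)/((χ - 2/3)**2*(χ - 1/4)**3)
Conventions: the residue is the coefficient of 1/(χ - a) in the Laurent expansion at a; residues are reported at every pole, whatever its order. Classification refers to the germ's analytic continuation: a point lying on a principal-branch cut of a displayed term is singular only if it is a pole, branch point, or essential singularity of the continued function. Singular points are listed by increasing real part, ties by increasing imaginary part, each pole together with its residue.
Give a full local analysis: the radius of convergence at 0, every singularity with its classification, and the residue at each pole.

Radius of convergence at 0: 1/4.
At 1/4: a pole of order 3; residue 1063616/4375.
At 2/3: a pole of order 2; residue -1063616/4375.

Denominator factor (χ - 2/3)^2: pole of order 2 at 2/3, modulus 2/3.
Denominator factor (χ - 1/4)^3: pole of order 3 at 1/4, modulus 1/4.
The radius of convergence is the smallest modulus among the singular points: 1/4.
At the order-3 pole 1/4 set g(χ) = (χ - (1/4))^3*f(χ) = (2*χ**2/9 + 11*χ/7 + 14/9)/(χ - 2/3)**2.
Order-3 pole: residue = g''(a)/2; g''(1/4) = 2127232/4375, so the residue is 1063616/4375.
At the order-2 pole 2/3 set g(χ) = (χ - (2/3))^2*f(χ) = (2*χ**2/9 + 11*χ/7 + 14/9)/(χ - 1/4)**3.
Order-2 pole: residue = g'(a); g'(2/3) = -1063616/4375, so the residue is -1063616/4375.
List the singular points by increasing real part (a conjugate pair: the negative imaginary part first).


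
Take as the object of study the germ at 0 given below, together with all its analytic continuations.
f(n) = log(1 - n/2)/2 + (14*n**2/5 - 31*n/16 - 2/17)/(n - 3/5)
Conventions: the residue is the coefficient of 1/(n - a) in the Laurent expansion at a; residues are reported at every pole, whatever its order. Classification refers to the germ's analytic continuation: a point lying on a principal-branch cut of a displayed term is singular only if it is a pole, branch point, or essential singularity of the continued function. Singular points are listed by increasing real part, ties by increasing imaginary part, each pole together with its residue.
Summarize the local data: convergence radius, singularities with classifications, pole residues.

Denominator factor (n - 3/5): pole of order 1 at 3/5, modulus 3/5.
Branch term (1/2)*log(1 - n/(2)): its argument vanishes at n = 2, a logarithmic branch point, modulus 2.
The radius of convergence is the smallest modulus among the singular points: 3/5.
The branch term is analytic at 3/5 and contributes nothing to the residue; only the rational part matters.
At the order-1 pole 3/5 set g(n) = (n - (3/5))*(rational part) = 14*n**2/5 - 31*n/16 - 2/17.
Simple pole: residue = g(a) at a = 3/5, which is -9253/34000.
List the singular points by increasing real part (a conjugate pair: the negative imaginary part first).

Radius of convergence at 0: 3/5.
At 3/5: a pole of order 1; residue -9253/34000.
At 2: a logarithmic branch point.


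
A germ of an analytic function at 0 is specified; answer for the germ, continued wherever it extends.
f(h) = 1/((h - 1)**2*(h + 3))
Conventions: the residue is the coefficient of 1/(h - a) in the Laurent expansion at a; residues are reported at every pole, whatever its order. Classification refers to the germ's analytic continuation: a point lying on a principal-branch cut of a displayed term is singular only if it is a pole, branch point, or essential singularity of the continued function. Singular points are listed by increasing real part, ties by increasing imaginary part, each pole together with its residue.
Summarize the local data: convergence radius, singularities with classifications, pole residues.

Denominator factor (h + 3): pole of order 1 at -3, modulus 3.
Denominator factor (h - 1)^2: pole of order 2 at 1, modulus 1.
The radius of convergence is the smallest modulus among the singular points: 1.
At the order-1 pole -3 set g(h) = (h - (-3))*f(h) = (h - 1)**(-2).
Simple pole: residue = g(a) at a = -3, which is 1/16.
At the order-2 pole 1 set g(h) = (h - (1))^2*f(h) = 1/(h + 3).
Order-2 pole: residue = g'(a); g'(1) = -1/16, so the residue is -1/16.
List the singular points by increasing real part (a conjugate pair: the negative imaginary part first).

Radius of convergence at 0: 1.
At -3: a pole of order 1; residue 1/16.
At 1: a pole of order 2; residue -1/16.


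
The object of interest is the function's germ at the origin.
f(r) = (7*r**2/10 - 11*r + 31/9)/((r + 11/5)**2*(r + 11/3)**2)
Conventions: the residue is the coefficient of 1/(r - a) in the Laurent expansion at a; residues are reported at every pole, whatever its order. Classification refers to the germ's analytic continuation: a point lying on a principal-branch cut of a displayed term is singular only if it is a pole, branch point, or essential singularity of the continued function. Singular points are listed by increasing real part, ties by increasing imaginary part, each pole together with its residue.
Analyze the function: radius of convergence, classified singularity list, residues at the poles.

Radius of convergence at 0: 11/5.
At -11/3: a pole of order 2; residue 279165/10648.
At -11/5: a pole of order 2; residue -279165/10648.

Denominator factor (r + 11/5)^2: pole of order 2 at -11/5, modulus 11/5.
Denominator factor (r + 11/3)^2: pole of order 2 at -11/3, modulus 11/3.
The radius of convergence is the smallest modulus among the singular points: 11/5.
At the order-2 pole -11/3 set g(r) = (r - (-11/3))^2*f(r) = (7*r**2/10 - 11*r + 31/9)/(r + 11/5)**2.
Order-2 pole: residue = g'(a); g'(-11/3) = 279165/10648, so the residue is 279165/10648.
At the order-2 pole -11/5 set g(r) = (r - (-11/5))^2*f(r) = (7*r**2/10 - 11*r + 31/9)/(r + 11/3)**2.
Order-2 pole: residue = g'(a); g'(-11/5) = -279165/10648, so the residue is -279165/10648.
List the singular points by increasing real part (a conjugate pair: the negative imaginary part first).


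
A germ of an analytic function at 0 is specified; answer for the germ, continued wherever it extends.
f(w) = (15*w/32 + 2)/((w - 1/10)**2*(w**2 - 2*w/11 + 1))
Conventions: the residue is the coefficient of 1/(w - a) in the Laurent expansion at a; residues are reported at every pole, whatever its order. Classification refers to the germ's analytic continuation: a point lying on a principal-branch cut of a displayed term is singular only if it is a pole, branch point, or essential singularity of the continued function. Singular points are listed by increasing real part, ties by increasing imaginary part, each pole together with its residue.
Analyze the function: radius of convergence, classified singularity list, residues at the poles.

Radius of convergence at 0: 1/10.
At (1/11) - ((2/11)*sqrt(30))*i: a pole of order 1; residue (-4140125/19044496) - ((43316405/228533952)*sqrt(30))*i.
At (1/11) + ((2/11)*sqrt(30))*i: a pole of order 1; residue (-4140125/19044496) + ((43316405/228533952)*sqrt(30))*i.
At 1/10: a pole of order 2; residue 4140125/9522248.

Denominator factor (w - 1/10)^2: pole of order 2 at 1/10, modulus 1/10.
Denominator factor (w**2 - 2*w/11 + 1): discriminant -480/121, complex-conjugate roots (1/11) + ((2/11)*sqrt(30))*i and (1/11) - ((2/11)*sqrt(30))*i; poles of order 1, moduli 1 and 1.
The radius of convergence is the smallest modulus among the singular points: 1/10.
The factor w**2 - 2*w/11 + 1 splits as (w - a)(w - a') with a = (1/11) - ((2/11)*sqrt(30))*i, a' = (1/11) + ((2/11)*sqrt(30))*i. At the order-1 pole a set g(w) = (w - a)*f(w) = [(15*w/32 + 2)/(w - 1/10)**2] / (w - a').
Simple pole: residue = g(a) at a = (1/11) - ((2/11)*sqrt(30))*i, which is (-4140125/19044496) - ((43316405/228533952)*sqrt(30))*i.
The factor w**2 - 2*w/11 + 1 splits as (w - a)(w - a') with a = (1/11) + ((2/11)*sqrt(30))*i, a' = (1/11) - ((2/11)*sqrt(30))*i. At the order-1 pole a set g(w) = (w - a)*f(w) = [(15*w/32 + 2)/(w - 1/10)**2] / (w - a').
Simple pole: residue = g(a) at a = (1/11) + ((2/11)*sqrt(30))*i, which is (-4140125/19044496) + ((43316405/228533952)*sqrt(30))*i.
At the order-2 pole 1/10 set g(w) = (w - (1/10))^2*f(w) = (15*w/32 + 2)/(w**2 - 2*w/11 + 1).
Order-2 pole: residue = g'(a); g'(1/10) = 4140125/9522248, so the residue is 4140125/9522248.
List the singular points by increasing real part (a conjugate pair: the negative imaginary part first).


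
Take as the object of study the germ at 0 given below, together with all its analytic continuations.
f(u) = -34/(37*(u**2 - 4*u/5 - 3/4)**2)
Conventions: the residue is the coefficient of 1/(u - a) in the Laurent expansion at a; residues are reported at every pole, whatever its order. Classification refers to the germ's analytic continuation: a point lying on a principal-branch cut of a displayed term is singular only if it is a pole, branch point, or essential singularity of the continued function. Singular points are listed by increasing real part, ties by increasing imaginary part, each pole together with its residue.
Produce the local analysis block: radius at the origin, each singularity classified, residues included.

Radius of convergence at 0: -2/5 + (1/10)*sqrt(91).
At 2/5 - (1/10)*sqrt(91): a pole of order 2; residue -(8500/306397)*sqrt(91).
At 2/5 + (1/10)*sqrt(91): a pole of order 2; residue (8500/306397)*sqrt(91).

Denominator factor (u**2 - 4*u/5 - 3/4)^2: discriminant 91/25, real irrational roots 2/5 + (1/10)*sqrt(91) and 2/5 - (1/10)*sqrt(91); poles of order 2, moduli 2/5 + (1/10)*sqrt(91) and -2/5 + (1/10)*sqrt(91).
The radius of convergence is the smallest modulus among the singular points: -2/5 + (1/10)*sqrt(91).
The factor u**2 - 4*u/5 - 3/4 splits as (u - a)(u - a') with a = 2/5 - (1/10)*sqrt(91), a' = 2/5 + (1/10)*sqrt(91). At the order-2 pole a set g(u) = (u - a)^2*f(u) = [-34/37] / (u - a')^2.
Order-2 pole: residue = g'(a); g'(2/5 - (1/10)*sqrt(91)) = -(8500/306397)*sqrt(91), so the residue is -(8500/306397)*sqrt(91).
The factor u**2 - 4*u/5 - 3/4 splits as (u - a)(u - a') with a = 2/5 + (1/10)*sqrt(91), a' = 2/5 - (1/10)*sqrt(91). At the order-2 pole a set g(u) = (u - a)^2*f(u) = [-34/37] / (u - a')^2.
Order-2 pole: residue = g'(a); g'(2/5 + (1/10)*sqrt(91)) = (8500/306397)*sqrt(91), so the residue is (8500/306397)*sqrt(91).
List the singular points by increasing real part (a conjugate pair: the negative imaginary part first).


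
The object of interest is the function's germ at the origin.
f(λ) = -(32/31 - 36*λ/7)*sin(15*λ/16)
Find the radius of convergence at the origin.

The radius of convergence is infinite.

The factor -sin(15*λ/16) is entire and contributes no finite singular point.
The polynomial part has no poles.
No finite singular points: the Taylor series at 0 converges everywhere.


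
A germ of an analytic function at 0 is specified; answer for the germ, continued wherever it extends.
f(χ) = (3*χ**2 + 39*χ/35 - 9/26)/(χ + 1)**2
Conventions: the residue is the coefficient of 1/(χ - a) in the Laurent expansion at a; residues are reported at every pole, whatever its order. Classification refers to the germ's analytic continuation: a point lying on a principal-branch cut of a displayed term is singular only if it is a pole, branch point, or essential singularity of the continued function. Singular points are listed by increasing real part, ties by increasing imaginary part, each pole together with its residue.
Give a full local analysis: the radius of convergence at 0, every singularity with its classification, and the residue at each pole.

Radius of convergence at 0: 1.
At -1: a pole of order 2; residue -171/35.

Denominator factor (χ + 1)^2: pole of order 2 at -1, modulus 1.
The radius of convergence is the smallest modulus among the singular points: 1.
At the order-2 pole -1 set g(χ) = (χ - (-1))^2*f(χ) = 3*χ**2 + 39*χ/35 - 9/26.
Order-2 pole: residue = g'(a); g'(-1) = -171/35, so the residue is -171/35.


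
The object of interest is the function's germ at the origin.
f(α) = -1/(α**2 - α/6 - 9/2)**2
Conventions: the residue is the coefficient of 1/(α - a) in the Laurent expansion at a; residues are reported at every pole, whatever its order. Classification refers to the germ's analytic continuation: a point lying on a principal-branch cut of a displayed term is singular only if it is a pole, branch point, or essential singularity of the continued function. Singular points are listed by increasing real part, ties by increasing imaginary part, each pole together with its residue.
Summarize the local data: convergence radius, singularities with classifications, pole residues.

Denominator factor (α**2 - α/6 - 9/2)^2: discriminant 649/36, real irrational roots 1/12 + (1/12)*sqrt(649) and 1/12 - (1/12)*sqrt(649); poles of order 2, moduli 1/12 + (1/12)*sqrt(649) and -1/12 + (1/12)*sqrt(649).
The radius of convergence is the smallest modulus among the singular points: -1/12 + (1/12)*sqrt(649).
The factor α**2 - α/6 - 9/2 splits as (α - a)(α - a') with a = 1/12 - (1/12)*sqrt(649), a' = 1/12 + (1/12)*sqrt(649). At the order-2 pole a set g(α) = (α - a)^2*f(α) = [-1] / (α - a')^2.
Order-2 pole: residue = g'(a); g'(1/12 - (1/12)*sqrt(649)) = -(432/421201)*sqrt(649), so the residue is -(432/421201)*sqrt(649).
The factor α**2 - α/6 - 9/2 splits as (α - a)(α - a') with a = 1/12 + (1/12)*sqrt(649), a' = 1/12 - (1/12)*sqrt(649). At the order-2 pole a set g(α) = (α - a)^2*f(α) = [-1] / (α - a')^2.
Order-2 pole: residue = g'(a); g'(1/12 + (1/12)*sqrt(649)) = (432/421201)*sqrt(649), so the residue is (432/421201)*sqrt(649).
List the singular points by increasing real part (a conjugate pair: the negative imaginary part first).

Radius of convergence at 0: -1/12 + (1/12)*sqrt(649).
At 1/12 - (1/12)*sqrt(649): a pole of order 2; residue -(432/421201)*sqrt(649).
At 1/12 + (1/12)*sqrt(649): a pole of order 2; residue (432/421201)*sqrt(649).


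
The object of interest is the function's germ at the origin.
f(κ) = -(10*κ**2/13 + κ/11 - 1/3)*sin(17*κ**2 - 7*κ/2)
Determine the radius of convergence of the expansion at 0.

The factor -sin(17*κ**2 - 7*κ/2) is entire and contributes no finite singular point.
The polynomial part has no poles.
No finite singular points: the Taylor series at 0 converges everywhere.

The radius of convergence is infinite.


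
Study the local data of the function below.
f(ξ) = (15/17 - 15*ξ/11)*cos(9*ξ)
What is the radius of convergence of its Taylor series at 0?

The radius of convergence is infinite.

The factor cos(9*ξ) is entire and contributes no finite singular point.
The polynomial part has no poles.
No finite singular points: the Taylor series at 0 converges everywhere.


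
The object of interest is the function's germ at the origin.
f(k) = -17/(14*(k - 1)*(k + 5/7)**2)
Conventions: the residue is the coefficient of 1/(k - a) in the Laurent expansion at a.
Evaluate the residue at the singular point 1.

At the order-1 pole 1 set g(k) = (k - (1))*f(k) = -17/(14*(k + 5/7)**2).
Simple pole: residue = g(a) at a = 1, which is -119/288.

The residue is -119/288.


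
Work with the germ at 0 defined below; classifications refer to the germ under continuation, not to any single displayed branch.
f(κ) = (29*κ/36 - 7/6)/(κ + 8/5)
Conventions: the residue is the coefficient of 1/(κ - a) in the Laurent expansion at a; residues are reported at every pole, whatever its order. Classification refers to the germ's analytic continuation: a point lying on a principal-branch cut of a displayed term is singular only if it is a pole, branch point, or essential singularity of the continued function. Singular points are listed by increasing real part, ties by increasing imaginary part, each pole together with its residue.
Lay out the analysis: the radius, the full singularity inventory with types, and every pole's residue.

Radius of convergence at 0: 8/5.
At -8/5: a pole of order 1; residue -221/90.

Denominator factor (κ + 8/5): pole of order 1 at -8/5, modulus 8/5.
The radius of convergence is the smallest modulus among the singular points: 8/5.
At the order-1 pole -8/5 set g(κ) = (κ - (-8/5))*f(κ) = 29*κ/36 - 7/6.
Simple pole: residue = g(a) at a = -8/5, which is -221/90.


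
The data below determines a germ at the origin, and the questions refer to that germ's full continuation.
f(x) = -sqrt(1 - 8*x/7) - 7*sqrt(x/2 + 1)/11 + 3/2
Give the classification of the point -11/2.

There is no denominator, hence no pole anywhere.
Branch term sqrt(1 - x/(-2)): argument at -11/2 is -7/4, nonzero, so -11/2 is not its branch point (a point on a principal cut is still regular for the continued germ).
Branch term sqrt(1 - x/(7/8)): argument at -11/2 is 51/7, nonzero, so -11/2 is not its branch point (a point on a principal cut is still regular for the continued germ).
So the germ continues analytically to -11/2.

The point is a regular point.


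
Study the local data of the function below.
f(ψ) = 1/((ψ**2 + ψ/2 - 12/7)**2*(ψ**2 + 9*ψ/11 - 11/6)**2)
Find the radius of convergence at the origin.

Denominator factor (ψ**2 + 9*ψ/11 - 11/6)^2: discriminant 2905/363, real irrational roots -9/22 + (1/66)*sqrt(8715) and -9/22 - (1/66)*sqrt(8715); poles of order 2, moduli -9/22 + (1/66)*sqrt(8715) and 9/22 + (1/66)*sqrt(8715).
Denominator factor (ψ**2 + ψ/2 - 12/7)^2: discriminant 199/28, real irrational roots -1/4 + (1/28)*sqrt(1393) and -1/4 - (1/28)*sqrt(1393); poles of order 2, moduli -1/4 + (1/28)*sqrt(1393) and 1/4 + (1/28)*sqrt(1393).
The radius of convergence is the smallest modulus among the singular points: -9/22 + (1/66)*sqrt(8715).

The radius of convergence is -9/22 + (1/66)*sqrt(8715).


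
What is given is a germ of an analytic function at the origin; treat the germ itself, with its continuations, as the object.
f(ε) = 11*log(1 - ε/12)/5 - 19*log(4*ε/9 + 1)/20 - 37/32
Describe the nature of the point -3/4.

The point is a regular point.

There is no denominator, hence no pole anywhere.
Branch term log(1 - ε/(12)): argument at -3/4 is 17/16, nonzero, so -3/4 is not its branch point (a point on a principal cut is still regular for the continued germ).
Branch term log(1 - ε/(-9/4)): argument at -3/4 is 2/3, nonzero, so -3/4 is not its branch point (a point on a principal cut is still regular for the continued germ).
So the germ continues analytically to -3/4.


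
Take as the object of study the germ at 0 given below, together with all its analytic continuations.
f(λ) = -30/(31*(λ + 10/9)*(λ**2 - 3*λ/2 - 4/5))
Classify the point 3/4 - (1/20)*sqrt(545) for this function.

The denominator factor λ**2 - 3*λ/2 - 4/5 vanishes at 3/4 - (1/20)*sqrt(545) and appears to the power 1; the numerator there equals -30/31, nonzero, and no other factor vanishes.
Hence a pole whose order is the multiplicity, 1.

The point is a pole of order 1.


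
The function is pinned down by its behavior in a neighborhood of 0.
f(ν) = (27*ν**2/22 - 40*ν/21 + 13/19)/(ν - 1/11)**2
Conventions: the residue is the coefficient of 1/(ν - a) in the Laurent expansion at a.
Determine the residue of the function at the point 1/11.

The residue is -4273/2541.

At the order-2 pole 1/11 set g(ν) = (ν - (1/11))^2*f(ν) = 27*ν**2/22 - 40*ν/21 + 13/19.
Order-2 pole: residue = g'(a); g'(1/11) = -4273/2541, so the residue is -4273/2541.


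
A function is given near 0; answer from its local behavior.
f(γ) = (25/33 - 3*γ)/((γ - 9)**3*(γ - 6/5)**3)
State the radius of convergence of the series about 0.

Denominator factor (γ - 6/5)^3: pole of order 3 at 6/5, modulus 6/5.
Denominator factor (γ - 9)^3: pole of order 3 at 9, modulus 9.
The radius of convergence is the smallest modulus among the singular points: 6/5.

The radius of convergence is 6/5.


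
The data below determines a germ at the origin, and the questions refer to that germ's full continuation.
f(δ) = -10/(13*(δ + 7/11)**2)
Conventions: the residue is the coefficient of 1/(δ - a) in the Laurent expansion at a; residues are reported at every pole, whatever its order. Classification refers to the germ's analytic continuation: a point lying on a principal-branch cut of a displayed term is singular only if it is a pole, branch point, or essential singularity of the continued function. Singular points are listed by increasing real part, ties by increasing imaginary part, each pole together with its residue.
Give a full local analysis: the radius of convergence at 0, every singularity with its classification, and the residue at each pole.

Denominator factor (δ + 7/11)^2: pole of order 2 at -7/11, modulus 7/11.
The radius of convergence is the smallest modulus among the singular points: 7/11.
At the order-2 pole -7/11 set g(δ) = (δ - (-7/11))^2*f(δ) = -10/13.
Order-2 pole: residue = g'(a); g'(-7/11) = 0, so the residue is 0.

Radius of convergence at 0: 7/11.
At -7/11: a pole of order 2; residue 0.


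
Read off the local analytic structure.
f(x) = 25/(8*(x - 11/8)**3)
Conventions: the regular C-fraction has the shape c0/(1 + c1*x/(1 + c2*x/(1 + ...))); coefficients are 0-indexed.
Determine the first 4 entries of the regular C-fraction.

The regular C-fraction coefficients are [-1600/1331, -24/11, 8/11, -16/33].

Taylor coefficients (expand at 0): a_0 = -1600/1331, a_1 = -38400/14641, a_2 = -614400/161051, a_3 = -8192000/1771561.
c0 = a_0 = -1600/1331. Peel one level at a time: if S = 1 + c*x/S' with S'(0) = 1, then c is the x-coefficient of S and S' = c*x/(S - 1).
S_1 = c0/f = 1 + (-24/11)*x + (192/121)*x^2 + ...; c1 = -24/11.
S_2 = c1*x/(S_1 - 1) = 1 + (8/11)*x + (128/363)*x^2 + ...; c2 = 8/11.
S_3 = c2*x/(S_2 - 1) = 1 + (-16/33)*x + ...; c3 = -16/33.


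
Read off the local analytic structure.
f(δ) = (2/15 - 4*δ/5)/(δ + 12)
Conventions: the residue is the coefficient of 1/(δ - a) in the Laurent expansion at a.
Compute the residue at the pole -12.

At the order-1 pole -12 set g(δ) = (δ - (-12))*f(δ) = 2/15 - 4*δ/5.
Simple pole: residue = g(a) at a = -12, which is 146/15.

The residue is 146/15.


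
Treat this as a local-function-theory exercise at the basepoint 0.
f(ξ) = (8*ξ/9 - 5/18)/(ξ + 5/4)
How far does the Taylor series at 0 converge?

The radius of convergence is 5/4.

Denominator factor (ξ + 5/4): pole of order 1 at -5/4, modulus 5/4.
The radius of convergence is the smallest modulus among the singular points: 5/4.


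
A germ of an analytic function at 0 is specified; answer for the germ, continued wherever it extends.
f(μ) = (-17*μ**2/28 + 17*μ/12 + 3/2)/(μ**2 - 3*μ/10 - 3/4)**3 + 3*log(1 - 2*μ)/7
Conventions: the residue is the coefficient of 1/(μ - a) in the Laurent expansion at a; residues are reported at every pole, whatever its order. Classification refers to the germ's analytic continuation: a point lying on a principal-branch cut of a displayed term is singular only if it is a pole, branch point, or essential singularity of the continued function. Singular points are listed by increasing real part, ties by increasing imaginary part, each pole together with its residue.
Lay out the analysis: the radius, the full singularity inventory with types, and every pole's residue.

Denominator factor (μ**2 - 3*μ/10 - 3/4)^3: discriminant 309/100, real irrational roots 3/20 + (1/20)*sqrt(309) and 3/20 - (1/20)*sqrt(309); poles of order 3, moduli 3/20 + (1/20)*sqrt(309) and -3/20 + (1/20)*sqrt(309).
Branch term (3/7)*log(1 - μ/(1/2)): its argument vanishes at μ = 1/2, a logarithmic branch point, modulus 1/2.
The radius of convergence is the smallest modulus among the singular points: 1/2.
The branch term is analytic at 3/20 - (1/20)*sqrt(309) and contributes nothing to the residue; only the rational part matters.
The factor μ**2 - 3*μ/10 - 3/4 splits as (μ - a)(μ - a') with a = 3/20 - (1/20)*sqrt(309), a' = 3/20 + (1/20)*sqrt(309). At the order-3 pole a set g(μ) = (μ - a)^3*(rational part) = [-17*μ**2/28 + 17*μ/12 + 3/2] / (μ - a')^3.
Order-3 pole: residue = g''(a)/2; g''(3/20 - (1/20)*sqrt(309)) = -(1731500/22947267)*sqrt(309), so the residue is -(865750/22947267)*sqrt(309).
The branch term is analytic at 3/20 + (1/20)*sqrt(309) and contributes nothing to the residue; only the rational part matters.
The factor μ**2 - 3*μ/10 - 3/4 splits as (μ - a)(μ - a') with a = 3/20 + (1/20)*sqrt(309), a' = 3/20 - (1/20)*sqrt(309). At the order-3 pole a set g(μ) = (μ - a)^3*(rational part) = [-17*μ**2/28 + 17*μ/12 + 3/2] / (μ - a')^3.
Order-3 pole: residue = g''(a)/2; g''(3/20 + (1/20)*sqrt(309)) = (1731500/22947267)*sqrt(309), so the residue is (865750/22947267)*sqrt(309).
List the singular points by increasing real part (a conjugate pair: the negative imaginary part first).

Radius of convergence at 0: 1/2.
At 3/20 - (1/20)*sqrt(309): a pole of order 3; residue -(865750/22947267)*sqrt(309).
At 1/2: a logarithmic branch point.
At 3/20 + (1/20)*sqrt(309): a pole of order 3; residue (865750/22947267)*sqrt(309).


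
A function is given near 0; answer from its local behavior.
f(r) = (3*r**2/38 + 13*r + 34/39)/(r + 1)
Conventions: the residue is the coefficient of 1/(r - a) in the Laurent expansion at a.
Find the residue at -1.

The residue is -17857/1482.

At the order-1 pole -1 set g(r) = (r - (-1))*f(r) = 3*r**2/38 + 13*r + 34/39.
Simple pole: residue = g(a) at a = -1, which is -17857/1482.


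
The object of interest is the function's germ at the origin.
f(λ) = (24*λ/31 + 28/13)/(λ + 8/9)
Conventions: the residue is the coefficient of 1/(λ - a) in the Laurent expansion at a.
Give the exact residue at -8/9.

The residue is 1772/1209.

At the order-1 pole -8/9 set g(λ) = (λ - (-8/9))*f(λ) = 24*λ/31 + 28/13.
Simple pole: residue = g(a) at a = -8/9, which is 1772/1209.


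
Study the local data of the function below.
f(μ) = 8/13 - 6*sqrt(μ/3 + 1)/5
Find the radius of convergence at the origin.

The radius of convergence is 3.

Branch term (-6/5)*sqrt(1 - μ/(-3)): its argument vanishes at μ = -3, a square-root branch point, modulus 3.
The radius of convergence is the smallest modulus among the singular points: 3.


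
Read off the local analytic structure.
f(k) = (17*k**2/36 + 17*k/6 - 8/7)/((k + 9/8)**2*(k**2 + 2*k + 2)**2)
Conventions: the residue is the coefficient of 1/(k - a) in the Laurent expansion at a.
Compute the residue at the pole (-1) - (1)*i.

The factor k**2 + 2*k + 2 splits as (k - a)(k - a') with a = (-1) - (1)*i, a' = (-1) + (1)*i. At the order-2 pole a set g(k) = (k - a)^2*f(k) = [(17*k**2/36 + 17*k/6 - 8/7)/(k + 9/8)**2] / (k - a')^2.
Order-2 pole: residue = g'(a); g'((-1) - (1)*i) = (186752/5767125) + (49627408/17301375)*i, so the residue is (186752/5767125) + (49627408/17301375)*i.

The residue is (186752/5767125) + (49627408/17301375)*i.


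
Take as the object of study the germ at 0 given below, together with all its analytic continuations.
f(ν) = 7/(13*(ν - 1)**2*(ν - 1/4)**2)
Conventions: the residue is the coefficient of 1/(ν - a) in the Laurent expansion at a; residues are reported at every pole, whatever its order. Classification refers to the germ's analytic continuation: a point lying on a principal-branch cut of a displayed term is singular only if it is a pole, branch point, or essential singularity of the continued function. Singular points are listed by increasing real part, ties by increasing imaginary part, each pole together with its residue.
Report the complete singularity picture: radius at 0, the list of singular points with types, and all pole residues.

Radius of convergence at 0: 1/4.
At 1/4: a pole of order 2; residue 896/351.
At 1: a pole of order 2; residue -896/351.

Denominator factor (ν - 1)^2: pole of order 2 at 1, modulus 1.
Denominator factor (ν - 1/4)^2: pole of order 2 at 1/4, modulus 1/4.
The radius of convergence is the smallest modulus among the singular points: 1/4.
At the order-2 pole 1/4 set g(ν) = (ν - (1/4))^2*f(ν) = 7/(13*(ν - 1)**2).
Order-2 pole: residue = g'(a); g'(1/4) = 896/351, so the residue is 896/351.
At the order-2 pole 1 set g(ν) = (ν - (1))^2*f(ν) = 7/(13*(ν - 1/4)**2).
Order-2 pole: residue = g'(a); g'(1) = -896/351, so the residue is -896/351.
List the singular points by increasing real part (a conjugate pair: the negative imaginary part first).
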